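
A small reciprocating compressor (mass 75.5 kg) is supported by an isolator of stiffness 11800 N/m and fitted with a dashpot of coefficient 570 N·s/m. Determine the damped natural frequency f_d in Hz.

1.90 Hz

ω_n = √(k/m) = √(11800/75.5) = 12.50 rad/s.
Critical damping c_c = 2√(k·m) = 2√(11800 × 75.5) = 1888 N·s/m, so ζ = c/c_c = 570/1888 = 0.3019.
ω_d = ω_n√(1 − ζ²) = 12.50 × √(1 − 0.0912) = 11.92 rad/s.
f_d = ω_d/(2π) = 1.897 Hz.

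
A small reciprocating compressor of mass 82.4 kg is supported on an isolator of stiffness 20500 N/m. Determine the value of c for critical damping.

c_c = 2√(k·m) = 2√(20500 × 82.4) = 2 × 1300 = 2599 N·s/m.

2600 N·s/m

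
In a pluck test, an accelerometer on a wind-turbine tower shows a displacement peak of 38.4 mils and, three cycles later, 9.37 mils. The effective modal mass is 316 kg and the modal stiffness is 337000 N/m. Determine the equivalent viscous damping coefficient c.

Logarithmic decrement δ = (1/n)·ln(x₀/x_n) = (1/3)·ln(38.4/9.37) = (1/3)·ln(4.098) = 0.4702.
ζ = δ/√(4π² + δ²) = 0.4702/√(39.48 + 0.221) = 0.4702/6.301 = 0.07462.
c = ζ · 2√(km) = 0.07462 × 2√(337000 × 316) = 0.07462 × 20640 = 1540 N·s/m.

1540 N·s/m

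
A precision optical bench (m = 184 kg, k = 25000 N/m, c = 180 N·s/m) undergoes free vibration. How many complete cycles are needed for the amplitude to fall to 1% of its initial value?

18 cycles

ζ = c/(2√(km)) = 180/(2√(25000 × 184)) = 180/4290 = 0.04196.
Logarithmic decrement δ = 2πζ/√(1 − ζ²) = 2π × 0.04196/√(1 − 0.00176) = 0.2639.
x_n/x₀ = e^(−nδ) ≤ 0.01; take ln: n ≥ ln(1/0.01)/δ = 4.605/0.2639 = 17.45.
So 18 complete cycles are required.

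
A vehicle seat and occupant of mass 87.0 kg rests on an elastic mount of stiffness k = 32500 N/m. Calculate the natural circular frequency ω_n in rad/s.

ω_n = √(k/m) = √(32500/87.0) = √373.6 = 19.33 rad/s.

19.3 rad/s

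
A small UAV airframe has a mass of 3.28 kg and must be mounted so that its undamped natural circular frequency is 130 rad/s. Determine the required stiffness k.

k = m·ω_n² = 3.28 × 130.0² = 3.28 × 16900 = 55430 N/m.

55400 N/m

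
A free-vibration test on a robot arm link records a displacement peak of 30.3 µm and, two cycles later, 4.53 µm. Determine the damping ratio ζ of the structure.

Logarithmic decrement δ = (1/n)·ln(x₀/x_n) = (1/2)·ln(30.3/4.53) = (1/2)·ln(6.689) = 0.9502.
ζ = δ/√(4π² + δ²) = 0.9502/√(39.48 + 0.903) = 0.9502/6.355 = 0.1495.

0.150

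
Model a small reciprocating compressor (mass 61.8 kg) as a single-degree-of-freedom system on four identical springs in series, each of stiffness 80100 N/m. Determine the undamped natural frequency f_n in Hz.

2.86 Hz

Series springs: 1/k_eq = 4/80100, so k_eq = 80100/4 = 20020 N/m.
ω_n = √(k_eq/m) = √(20020/61.8) = √324.0 = 18.00 rad/s.
f_n = ω_n/(2π) = 18.00/6.283 = 2.865 Hz.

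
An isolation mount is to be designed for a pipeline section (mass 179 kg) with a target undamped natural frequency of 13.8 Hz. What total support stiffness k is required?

ω_n = 2πf_n = 2π × 13.8 = 86.71 rad/s.
k = m·ω_n² = 179 × 86.71² = 179 × 7518 = 1346000 N/m.

1350000 N/m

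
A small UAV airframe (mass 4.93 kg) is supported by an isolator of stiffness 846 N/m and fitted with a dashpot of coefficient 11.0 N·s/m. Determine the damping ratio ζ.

0.0852

ω_n = √(k/m) = √(846.0/4.93) = 13.10 rad/s.
Critical damping c_c = 2√(k·m) = 2√(846.0 × 4.93) = 129.2 N·s/m, so ζ = c/c_c = 11.0/129.2 = 0.08516.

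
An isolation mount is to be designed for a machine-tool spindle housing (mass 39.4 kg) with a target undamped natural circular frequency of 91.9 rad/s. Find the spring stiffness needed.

333000 N/m

k = m·ω_n² = 39.4 × 91.90² = 39.4 × 8446 = 332800 N/m.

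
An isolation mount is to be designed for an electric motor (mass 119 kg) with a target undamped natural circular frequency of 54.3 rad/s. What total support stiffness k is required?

351000 N/m

k = m·ω_n² = 119 × 54.30² = 119 × 2948 = 350900 N/m.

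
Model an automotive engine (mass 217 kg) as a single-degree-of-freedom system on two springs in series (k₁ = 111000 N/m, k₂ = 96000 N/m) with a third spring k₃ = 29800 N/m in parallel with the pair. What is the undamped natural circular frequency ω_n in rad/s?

19.4 rad/s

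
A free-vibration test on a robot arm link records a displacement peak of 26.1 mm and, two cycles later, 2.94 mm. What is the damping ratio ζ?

Logarithmic decrement δ = (1/n)·ln(x₀/x_n) = (1/2)·ln(26.1/2.94) = (1/2)·ln(8.878) = 1.092.
ζ = δ/√(4π² + δ²) = 1.092/√(39.48 + 1.19) = 1.092/6.377 = 0.1712.

0.171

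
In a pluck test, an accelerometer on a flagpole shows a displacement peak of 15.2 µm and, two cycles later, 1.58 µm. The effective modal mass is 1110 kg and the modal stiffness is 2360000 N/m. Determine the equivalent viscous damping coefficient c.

18100 N·s/m

Logarithmic decrement δ = (1/n)·ln(x₀/x_n) = (1/2)·ln(15.2/1.58) = (1/2)·ln(9.620) = 1.132.
ζ = δ/√(4π² + δ²) = 1.132/√(39.48 + 1.28) = 1.132/6.384 = 0.1773.
c = ζ · 2√(km) = 0.1773 × 2√(2360000 × 1110) = 0.1773 × 102400 = 18150 N·s/m.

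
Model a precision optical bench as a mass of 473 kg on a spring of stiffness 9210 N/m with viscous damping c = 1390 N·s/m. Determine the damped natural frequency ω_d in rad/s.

ω_n = √(k/m) = √(9210/473) = 4.413 rad/s.
Critical damping c_c = 2√(k·m) = 2√(9210 × 473) = 4174 N·s/m, so ζ = c/c_c = 1390/4174 = 0.3330.
ω_d = ω_n√(1 − ζ²) = 4.413 × √(1 − 0.111) = 4.161 rad/s.

4.16 rad/s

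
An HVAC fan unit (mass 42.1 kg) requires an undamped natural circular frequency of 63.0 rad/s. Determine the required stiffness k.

167000 N/m

k = m·ω_n² = 42.1 × 63.00² = 42.1 × 3969 = 167100 N/m.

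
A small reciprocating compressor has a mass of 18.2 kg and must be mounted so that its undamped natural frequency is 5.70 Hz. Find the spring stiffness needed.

23300 N/m

ω_n = 2πf_n = 2π × 5.70 = 35.81 rad/s.
k = m·ω_n² = 18.2 × 35.81² = 18.2 × 1283 = 23340 N/m.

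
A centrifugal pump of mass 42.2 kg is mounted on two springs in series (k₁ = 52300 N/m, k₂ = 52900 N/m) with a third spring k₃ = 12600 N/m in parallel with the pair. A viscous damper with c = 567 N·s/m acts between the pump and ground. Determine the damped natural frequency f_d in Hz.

4.71 Hz

Series pair: k_s = k₁k₂/(k₁+k₂) = (52300)(52900)/(52300 + 52900) = 26300 N/m. In parallel with k₃: k_eq = 26300 + 12600 = 38900 N/m.
ω_n = √(k_eq/m) = √(38900/42.2) = 30.36 rad/s.
Critical damping c_c = 2√(k_eq·m) = 2√(38900 × 42.2) = 2562 N·s/m, so ζ = c/c_c = 567/2562 = 0.2213.
ω_d = ω_n√(1 − ζ²) = 30.36 × √(1 − 0.0490) = 29.61 rad/s.
f_d = ω_d/(2π) = 4.712 Hz.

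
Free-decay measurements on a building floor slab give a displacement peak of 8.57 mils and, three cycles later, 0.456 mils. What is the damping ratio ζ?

Logarithmic decrement δ = (1/n)·ln(x₀/x_n) = (1/3)·ln(8.57/0.456) = (1/3)·ln(18.79) = 0.9778.
ζ = δ/√(4π² + δ²) = 0.9778/√(39.48 + 0.956) = 0.9778/6.359 = 0.1538.

0.154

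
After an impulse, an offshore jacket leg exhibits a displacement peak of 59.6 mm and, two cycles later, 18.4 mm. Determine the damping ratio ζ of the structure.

Logarithmic decrement δ = (1/n)·ln(x₀/x_n) = (1/2)·ln(59.6/18.4) = (1/2)·ln(3.239) = 0.5877.
ζ = δ/√(4π² + δ²) = 0.5877/√(39.48 + 0.345) = 0.5877/6.311 = 0.09312.

0.0931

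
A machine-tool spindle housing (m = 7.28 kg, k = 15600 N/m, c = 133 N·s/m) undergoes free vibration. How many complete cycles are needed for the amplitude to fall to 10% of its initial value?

ζ = c/(2√(km)) = 133/(2√(15600 × 7.28)) = 133/674.0 = 0.1973.
Logarithmic decrement δ = 2πζ/√(1 − ζ²) = 2π × 0.1973/√(1 − 0.0389) = 1.265.
x_n/x₀ = e^(−nδ) ≤ 0.1; take ln: n ≥ ln(1/0.1)/δ = 2.303/1.265 = 1.821.
So 2 complete cycles are required.

2 cycles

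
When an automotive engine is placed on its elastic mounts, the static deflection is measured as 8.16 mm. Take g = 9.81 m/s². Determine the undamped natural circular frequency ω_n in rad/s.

ω_n = √(g/δ_st) = √(9.81/0.00816) = √1202 = 34.67 rad/s.

34.7 rad/s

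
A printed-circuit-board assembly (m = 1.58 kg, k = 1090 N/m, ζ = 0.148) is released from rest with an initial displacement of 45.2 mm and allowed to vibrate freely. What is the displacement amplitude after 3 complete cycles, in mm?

Logarithmic decrement δ = 2πζ/√(1 − ζ²) = 2π × 0.1480/√(1 − 0.0219) = 0.9403.
After n cycles, x_n/x₀ = e^(−nδ), so x_3 = 45.2 × e^(−3 × 0.9403) = 45.2 × 0.05956 = 2.692 mm.

2.69 mm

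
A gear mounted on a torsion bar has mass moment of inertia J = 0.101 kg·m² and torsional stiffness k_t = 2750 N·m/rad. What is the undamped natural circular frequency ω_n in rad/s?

ω_n = √(k_t/J) = √(2750/0.101) = √27230 = 165.0 rad/s.

165 rad/s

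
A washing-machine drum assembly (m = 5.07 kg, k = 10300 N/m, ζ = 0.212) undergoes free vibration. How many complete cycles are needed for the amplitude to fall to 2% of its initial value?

Logarithmic decrement δ = 2πζ/√(1 − ζ²) = 2π × 0.2120/√(1 − 0.0449) = 1.363.
x_n/x₀ = e^(−nδ) ≤ 0.02; take ln: n ≥ ln(1/0.02)/δ = 3.912/1.363 = 2.870.
So 3 complete cycles are required.

3 cycles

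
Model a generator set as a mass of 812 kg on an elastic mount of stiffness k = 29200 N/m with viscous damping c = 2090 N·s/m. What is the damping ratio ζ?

0.215

ω_n = √(k/m) = √(29200/812) = 5.997 rad/s.
Critical damping c_c = 2√(k·m) = 2√(29200 × 812) = 9739 N·s/m, so ζ = c/c_c = 2090/9739 = 0.2146.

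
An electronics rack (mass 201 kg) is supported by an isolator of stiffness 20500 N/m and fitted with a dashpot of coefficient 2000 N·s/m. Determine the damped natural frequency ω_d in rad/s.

8.79 rad/s

ω_n = √(k/m) = √(20500/201) = 10.10 rad/s.
Critical damping c_c = 2√(k·m) = 2√(20500 × 201) = 4060 N·s/m, so ζ = c/c_c = 2000/4060 = 0.4926.
ω_d = ω_n√(1 − ζ²) = 10.10 × √(1 − 0.243) = 8.789 rad/s.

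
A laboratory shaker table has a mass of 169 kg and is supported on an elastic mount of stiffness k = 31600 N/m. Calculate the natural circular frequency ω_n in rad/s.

13.7 rad/s

ω_n = √(k/m) = √(31600/169) = √187.0 = 13.67 rad/s.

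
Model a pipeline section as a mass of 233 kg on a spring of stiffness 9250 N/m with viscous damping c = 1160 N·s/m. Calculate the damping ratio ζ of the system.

ω_n = √(k/m) = √(9250/233) = 6.301 rad/s.
Critical damping c_c = 2√(k·m) = 2√(9250 × 233) = 2936 N·s/m, so ζ = c/c_c = 1160/2936 = 0.3951.

0.395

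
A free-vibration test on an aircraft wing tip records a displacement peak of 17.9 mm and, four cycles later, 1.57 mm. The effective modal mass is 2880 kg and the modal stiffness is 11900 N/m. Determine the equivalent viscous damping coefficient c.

1130 N·s/m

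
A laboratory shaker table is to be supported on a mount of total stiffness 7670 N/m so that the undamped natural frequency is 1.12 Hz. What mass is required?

155 kg

ω_n = 2πf_n = 2π × 1.12 = 7.037 rad/s.
m = k/ω_n² = 7670/7.037² = 7670/49.52 = 154.9 kg.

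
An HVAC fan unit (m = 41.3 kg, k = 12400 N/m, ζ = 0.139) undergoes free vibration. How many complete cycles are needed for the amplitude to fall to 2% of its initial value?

Logarithmic decrement δ = 2πζ/√(1 − ζ²) = 2π × 0.1390/√(1 − 0.0193) = 0.8819.
x_n/x₀ = e^(−nδ) ≤ 0.02; take ln: n ≥ ln(1/0.02)/δ = 3.912/0.8819 = 4.436.
So 5 complete cycles are required.

5 cycles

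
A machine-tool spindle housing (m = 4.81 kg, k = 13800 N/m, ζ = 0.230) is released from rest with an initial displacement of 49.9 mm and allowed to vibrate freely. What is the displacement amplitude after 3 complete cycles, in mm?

0.580 mm

Logarithmic decrement δ = 2πζ/√(1 − ζ²) = 2π × 0.2300/√(1 − 0.0529) = 1.485.
After n cycles, x_n/x₀ = e^(−nδ), so x_3 = 49.9 × e^(−3 × 1.485) = 49.9 × 0.01162 = 0.5800 mm.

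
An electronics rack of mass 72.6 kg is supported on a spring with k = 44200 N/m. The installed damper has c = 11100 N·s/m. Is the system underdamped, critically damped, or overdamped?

overdamped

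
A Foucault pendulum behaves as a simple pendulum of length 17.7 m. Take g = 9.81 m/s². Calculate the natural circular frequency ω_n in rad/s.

0.744 rad/s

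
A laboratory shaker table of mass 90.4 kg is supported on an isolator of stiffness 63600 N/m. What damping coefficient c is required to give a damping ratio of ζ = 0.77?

3690 N·s/m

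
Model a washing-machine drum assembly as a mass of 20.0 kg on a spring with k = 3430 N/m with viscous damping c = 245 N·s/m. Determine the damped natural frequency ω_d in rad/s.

11.6 rad/s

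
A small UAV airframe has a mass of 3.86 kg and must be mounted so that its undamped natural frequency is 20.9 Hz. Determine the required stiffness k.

66600 N/m

ω_n = 2πf_n = 2π × 20.9 = 131.3 rad/s.
k = m·ω_n² = 3.86 × 131.3² = 3.86 × 17240 = 66560 N/m.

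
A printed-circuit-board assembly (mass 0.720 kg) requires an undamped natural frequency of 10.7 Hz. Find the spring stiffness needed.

3250 N/m

ω_n = 2πf_n = 2π × 10.7 = 67.23 rad/s.
k = m·ω_n² = 0.720 × 67.23² = 0.720 × 4520 = 3254 N/m.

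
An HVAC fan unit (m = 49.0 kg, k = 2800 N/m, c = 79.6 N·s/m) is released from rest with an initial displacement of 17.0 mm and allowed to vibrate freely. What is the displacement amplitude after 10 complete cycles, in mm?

ζ = c/(2√(km)) = 79.6/(2√(2800 × 49.0)) = 79.6/740.8 = 0.1074.
Logarithmic decrement δ = 2πζ/√(1 − ζ²) = 2π × 0.1074/√(1 − 0.0115) = 0.6791.
After n cycles, x_n/x₀ = e^(−nδ), so x_10 = 17.0 × e^(−10 × 0.6791) = 17.0 × 0.001124 = 0.01911 mm.

0.0191 mm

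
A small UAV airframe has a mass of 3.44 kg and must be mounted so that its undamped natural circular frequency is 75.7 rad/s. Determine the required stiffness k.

19700 N/m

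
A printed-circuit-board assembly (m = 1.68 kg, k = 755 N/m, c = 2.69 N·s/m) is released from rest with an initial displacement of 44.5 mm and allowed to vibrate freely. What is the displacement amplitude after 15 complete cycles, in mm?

1.26 mm

ζ = c/(2√(km)) = 2.69/(2√(755 × 1.68)) = 2.69/71.23 = 0.03777.
Logarithmic decrement δ = 2πζ/√(1 − ζ²) = 2π × 0.03777/√(1 − 0.00143) = 0.2375.
After n cycles, x_n/x₀ = e^(−nδ), so x_15 = 44.5 × e^(−15 × 0.2375) = 44.5 × 0.02839 = 1.263 mm.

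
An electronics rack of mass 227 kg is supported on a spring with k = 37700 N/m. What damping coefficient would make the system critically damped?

5850 N·s/m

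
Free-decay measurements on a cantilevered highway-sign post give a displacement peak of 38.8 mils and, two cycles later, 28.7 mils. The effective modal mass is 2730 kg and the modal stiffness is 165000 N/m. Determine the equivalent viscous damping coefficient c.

1020 N·s/m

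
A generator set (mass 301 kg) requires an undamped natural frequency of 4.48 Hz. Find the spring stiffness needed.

238000 N/m

ω_n = 2πf_n = 2π × 4.48 = 28.15 rad/s.
k = m·ω_n² = 301 × 28.15² = 301 × 792.3 = 238500 N/m.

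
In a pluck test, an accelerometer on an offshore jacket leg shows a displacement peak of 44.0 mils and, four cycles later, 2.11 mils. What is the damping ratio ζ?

Logarithmic decrement δ = (1/n)·ln(x₀/x_n) = (1/4)·ln(44.0/2.11) = (1/4)·ln(20.85) = 0.7594.
ζ = δ/√(4π² + δ²) = 0.7594/√(39.48 + 0.577) = 0.7594/6.329 = 0.1200.

0.120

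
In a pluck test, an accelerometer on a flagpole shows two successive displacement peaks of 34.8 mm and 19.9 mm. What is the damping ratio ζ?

0.0886

Logarithmic decrement δ = (1/n)·ln(x₀/x_n) = (1/1)·ln(34.8/19.9) = (1/1)·ln(1.749) = 0.5589.
ζ = δ/√(4π² + δ²) = 0.5589/√(39.48 + 0.312) = 0.5589/6.308 = 0.08860.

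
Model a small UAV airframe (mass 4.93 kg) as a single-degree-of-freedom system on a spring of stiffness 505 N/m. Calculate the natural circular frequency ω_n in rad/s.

ω_n = √(k/m) = √(505.0/4.93) = √102.4 = 10.12 rad/s.

10.1 rad/s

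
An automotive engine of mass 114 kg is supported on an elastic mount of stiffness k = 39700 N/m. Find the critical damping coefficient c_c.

c_c = 2√(k·m) = 2√(39700 × 114) = 2 × 2127 = 4255 N·s/m.

4250 N·s/m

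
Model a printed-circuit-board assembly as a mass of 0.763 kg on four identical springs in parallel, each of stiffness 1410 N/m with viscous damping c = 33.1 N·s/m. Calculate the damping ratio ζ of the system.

0.252

Parallel springs add: k_eq = 4 × 1410 = 5640 N/m.
ω_n = √(k_eq/m) = √(5640/0.763) = 85.98 rad/s.
Critical damping c_c = 2√(k_eq·m) = 2√(5640 × 0.763) = 131.2 N·s/m, so ζ = c/c_c = 33.1/131.2 = 0.2523.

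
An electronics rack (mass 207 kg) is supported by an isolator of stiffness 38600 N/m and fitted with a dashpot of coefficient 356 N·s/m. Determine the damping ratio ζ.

0.0630

ω_n = √(k/m) = √(38600/207) = 13.66 rad/s.
Critical damping c_c = 2√(k·m) = 2√(38600 × 207) = 5653 N·s/m, so ζ = c/c_c = 356/5653 = 0.06297.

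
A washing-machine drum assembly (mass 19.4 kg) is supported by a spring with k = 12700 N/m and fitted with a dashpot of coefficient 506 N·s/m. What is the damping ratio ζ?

ω_n = √(k/m) = √(12700/19.4) = 25.59 rad/s.
Critical damping c_c = 2√(k·m) = 2√(12700 × 19.4) = 992.7 N·s/m, so ζ = c/c_c = 506/992.7 = 0.5097.

0.510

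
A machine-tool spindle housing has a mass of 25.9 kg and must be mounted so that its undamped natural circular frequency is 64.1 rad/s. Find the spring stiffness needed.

106000 N/m

k = m·ω_n² = 25.9 × 64.10² = 25.9 × 4109 = 106400 N/m.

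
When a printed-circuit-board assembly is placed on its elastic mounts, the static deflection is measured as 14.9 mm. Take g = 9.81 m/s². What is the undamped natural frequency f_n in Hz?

ω_n = √(g/δ_st) = √(9.81/0.0149) = √658.4 = 25.66 rad/s.
f_n = ω_n/(2π) = 25.66/6.283 = 4.084 Hz.

4.08 Hz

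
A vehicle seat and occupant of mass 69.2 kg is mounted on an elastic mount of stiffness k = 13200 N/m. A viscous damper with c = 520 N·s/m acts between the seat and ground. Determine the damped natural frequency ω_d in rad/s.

ω_n = √(k/m) = √(13200/69.2) = 13.81 rad/s.
Critical damping c_c = 2√(k·m) = 2√(13200 × 69.2) = 1911 N·s/m, so ζ = c/c_c = 520/1911 = 0.2720.
ω_d = ω_n√(1 − ζ²) = 13.81 × √(1 − 0.0740) = 13.29 rad/s.

13.3 rad/s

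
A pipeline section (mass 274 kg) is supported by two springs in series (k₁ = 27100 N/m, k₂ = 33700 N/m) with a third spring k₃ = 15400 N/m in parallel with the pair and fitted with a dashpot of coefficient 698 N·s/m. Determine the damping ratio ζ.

0.121

Series pair: k_s = k₁k₂/(k₁+k₂) = (27100)(33700)/(27100 + 33700) = 15020 N/m. In parallel with k₃: k_eq = 15020 + 15400 = 30420 N/m.
ω_n = √(k_eq/m) = √(30420/274) = 10.54 rad/s.
Critical damping c_c = 2√(k_eq·m) = 2√(30420 × 274) = 5774 N·s/m, so ζ = c/c_c = 698/5774 = 0.1209.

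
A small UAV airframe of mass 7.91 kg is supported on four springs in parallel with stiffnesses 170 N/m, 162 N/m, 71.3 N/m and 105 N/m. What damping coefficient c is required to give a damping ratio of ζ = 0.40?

50.7 N·s/m

Parallel springs add: k_eq = 170 + 162 + 71.3 + 105 = 508.3 N/m.
c_c = 2√(k_eq·m) = 2√(508.3 × 7.91) = 126.8 N·s/m.
c = ζ·c_c = 0.40 × 126.8 = 50.73 N·s/m.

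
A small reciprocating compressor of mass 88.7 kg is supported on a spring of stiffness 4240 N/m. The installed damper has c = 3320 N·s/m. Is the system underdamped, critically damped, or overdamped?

overdamped

c_c = 2√(k·m) = 1227 N·s/m; ζ = c/c_c = 3320/1227 = 2.71.
Since ζ > 1 the system is overdamped.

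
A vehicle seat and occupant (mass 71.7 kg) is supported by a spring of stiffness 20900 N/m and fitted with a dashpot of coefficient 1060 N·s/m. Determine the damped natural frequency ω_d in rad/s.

ω_n = √(k/m) = √(20900/71.7) = 17.07 rad/s.
Critical damping c_c = 2√(k·m) = 2√(20900 × 71.7) = 2448 N·s/m, so ζ = c/c_c = 1060/2448 = 0.4330.
ω_d = ω_n√(1 − ζ²) = 17.07 × √(1 − 0.187) = 15.39 rad/s.

15.4 rad/s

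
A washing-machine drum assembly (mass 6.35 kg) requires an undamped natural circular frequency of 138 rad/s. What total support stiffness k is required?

121000 N/m

k = m·ω_n² = 6.35 × 138.0² = 6.35 × 19040 = 120900 N/m.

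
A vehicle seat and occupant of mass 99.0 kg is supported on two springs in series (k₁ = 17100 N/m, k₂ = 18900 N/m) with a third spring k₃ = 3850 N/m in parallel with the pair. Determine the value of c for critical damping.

Series pair: k_s = k₁k₂/(k₁+k₂) = (17100)(18900)/(17100 + 18900) = 8978 N/m. In parallel with k₃: k_eq = 8978 + 3850 = 12830 N/m.
c_c = 2√(k_eq·m) = 2√(12830 × 99.0) = 2 × 1127 = 2254 N·s/m.

2250 N·s/m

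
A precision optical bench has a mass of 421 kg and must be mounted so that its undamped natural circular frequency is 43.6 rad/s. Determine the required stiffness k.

k = m·ω_n² = 421 × 43.60² = 421 × 1901 = 800300 N/m.

800000 N/m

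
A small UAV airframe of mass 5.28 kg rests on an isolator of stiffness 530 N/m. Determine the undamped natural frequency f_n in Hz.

1.59 Hz

ω_n = √(k/m) = √(530.0/5.28) = √100.4 = 10.02 rad/s.
f_n = ω_n/(2π) = 10.02/6.283 = 1.595 Hz.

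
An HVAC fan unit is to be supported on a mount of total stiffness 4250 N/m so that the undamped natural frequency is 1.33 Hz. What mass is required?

ω_n = 2πf_n = 2π × 1.33 = 8.357 rad/s.
m = k/ω_n² = 4250/8.357² = 4250/69.83 = 60.86 kg.

60.9 kg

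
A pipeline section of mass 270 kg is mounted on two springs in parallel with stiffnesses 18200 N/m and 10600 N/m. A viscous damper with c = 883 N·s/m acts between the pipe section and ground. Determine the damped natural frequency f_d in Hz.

1.62 Hz

Parallel springs add: k_eq = 18200 + 10600 = 28800 N/m.
ω_n = √(k_eq/m) = √(28800/270) = 10.33 rad/s.
Critical damping c_c = 2√(k_eq·m) = 2√(28800 × 270) = 5577 N·s/m, so ζ = c/c_c = 883/5577 = 0.1583.
ω_d = ω_n√(1 − ζ²) = 10.33 × √(1 − 0.0251) = 10.20 rad/s.
f_d = ω_d/(2π) = 1.623 Hz.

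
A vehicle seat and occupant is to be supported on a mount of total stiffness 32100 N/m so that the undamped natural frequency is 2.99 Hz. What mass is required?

91.0 kg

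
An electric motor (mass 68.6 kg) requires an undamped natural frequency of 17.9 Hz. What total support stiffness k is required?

868000 N/m

ω_n = 2πf_n = 2π × 17.9 = 112.5 rad/s.
k = m·ω_n² = 68.6 × 112.5² = 68.6 × 12650 = 867700 N/m.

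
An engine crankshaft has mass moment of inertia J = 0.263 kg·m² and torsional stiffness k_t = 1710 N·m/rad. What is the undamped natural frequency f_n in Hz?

ω_n = √(k_t/J) = √(1710/0.263) = √6502 = 80.63 rad/s.
f_n = ω_n/(2π) = 80.63/6.283 = 12.83 Hz.

12.8 Hz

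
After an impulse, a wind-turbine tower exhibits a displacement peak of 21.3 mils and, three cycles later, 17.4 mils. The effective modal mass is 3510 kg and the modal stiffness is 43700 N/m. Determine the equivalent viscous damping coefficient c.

Logarithmic decrement δ = (1/n)·ln(x₀/x_n) = (1/3)·ln(21.3/17.4) = (1/3)·ln(1.224) = 0.06741.
ζ = δ/√(4π² + δ²) = 0.06741/√(39.48 + 0.00454) = 0.06741/6.284 = 0.01073.
c = ζ · 2√(km) = 0.01073 × 2√(43700 × 3510) = 0.01073 × 24770 = 265.7 N·s/m.

266 N·s/m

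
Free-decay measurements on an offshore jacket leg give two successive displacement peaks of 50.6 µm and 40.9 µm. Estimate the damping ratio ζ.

0.0339

Logarithmic decrement δ = (1/n)·ln(x₀/x_n) = (1/1)·ln(50.6/40.9) = (1/1)·ln(1.237) = 0.2128.
ζ = δ/√(4π² + δ²) = 0.2128/√(39.48 + 0.0453) = 0.2128/6.287 = 0.03385.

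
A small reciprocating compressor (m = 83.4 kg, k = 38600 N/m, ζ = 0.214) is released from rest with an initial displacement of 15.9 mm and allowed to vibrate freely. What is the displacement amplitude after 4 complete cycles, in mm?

0.0646 mm

Logarithmic decrement δ = 2πζ/√(1 − ζ²) = 2π × 0.2140/√(1 − 0.0458) = 1.376.
After n cycles, x_n/x₀ = e^(−nδ), so x_4 = 15.9 × e^(−4 × 1.376) = 15.9 × 0.004062 = 0.06459 mm.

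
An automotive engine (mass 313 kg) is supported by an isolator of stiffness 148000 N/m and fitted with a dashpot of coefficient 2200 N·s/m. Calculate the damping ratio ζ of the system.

0.162

ω_n = √(k/m) = √(148000/313) = 21.74 rad/s.
Critical damping c_c = 2√(k·m) = 2√(148000 × 313) = 13610 N·s/m, so ζ = c/c_c = 2200/13610 = 0.1616.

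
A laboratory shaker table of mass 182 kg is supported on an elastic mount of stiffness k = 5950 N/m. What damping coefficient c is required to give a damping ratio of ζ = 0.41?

853 N·s/m

c_c = 2√(k·m) = 2√(5950 × 182) = 2081 N·s/m.
c = ζ·c_c = 0.41 × 2081 = 853.3 N·s/m.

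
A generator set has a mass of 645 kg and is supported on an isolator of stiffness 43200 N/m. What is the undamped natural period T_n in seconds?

0.768 s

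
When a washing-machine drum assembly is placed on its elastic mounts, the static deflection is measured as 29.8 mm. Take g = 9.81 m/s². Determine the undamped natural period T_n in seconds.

ω_n = √(g/δ_st) = √(9.81/0.0298) = √329.2 = 18.14 rad/s.
T_n = 2π/ω_n = 6.283/18.14 = 0.3463 s.

0.346 s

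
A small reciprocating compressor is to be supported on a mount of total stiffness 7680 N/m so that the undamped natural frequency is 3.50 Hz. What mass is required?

ω_n = 2πf_n = 2π × 3.50 = 21.99 rad/s.
m = k/ω_n² = 7680/21.99² = 7680/483.6 = 15.88 kg.

15.9 kg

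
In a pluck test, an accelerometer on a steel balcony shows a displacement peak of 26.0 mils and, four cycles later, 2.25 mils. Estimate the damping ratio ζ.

0.0969

Logarithmic decrement δ = (1/n)·ln(x₀/x_n) = (1/4)·ln(26.0/2.25) = (1/4)·ln(11.56) = 0.6118.
ζ = δ/√(4π² + δ²) = 0.6118/√(39.48 + 0.374) = 0.6118/6.313 = 0.09691.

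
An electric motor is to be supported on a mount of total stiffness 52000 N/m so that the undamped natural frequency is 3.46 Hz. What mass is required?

ω_n = 2πf_n = 2π × 3.46 = 21.74 rad/s.
m = k/ω_n² = 52000/21.74² = 52000/472.6 = 110.0 kg.

110 kg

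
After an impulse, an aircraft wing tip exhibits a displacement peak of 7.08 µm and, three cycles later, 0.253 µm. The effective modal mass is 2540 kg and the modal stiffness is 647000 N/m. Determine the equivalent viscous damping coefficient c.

Logarithmic decrement δ = (1/n)·ln(x₀/x_n) = (1/3)·ln(7.08/0.253) = (1/3)·ln(27.98) = 1.111.
ζ = δ/√(4π² + δ²) = 1.111/√(39.48 + 1.23) = 1.111/6.381 = 0.1741.
c = ζ · 2√(km) = 0.1741 × 2√(647000 × 2540) = 0.1741 × 81080 = 14110 N·s/m.

14100 N·s/m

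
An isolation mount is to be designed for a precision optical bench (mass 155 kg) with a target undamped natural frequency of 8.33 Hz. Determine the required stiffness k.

ω_n = 2πf_n = 2π × 8.33 = 52.34 rad/s.
k = m·ω_n² = 155 × 52.34² = 155 × 2739 = 424600 N/m.

425000 N/m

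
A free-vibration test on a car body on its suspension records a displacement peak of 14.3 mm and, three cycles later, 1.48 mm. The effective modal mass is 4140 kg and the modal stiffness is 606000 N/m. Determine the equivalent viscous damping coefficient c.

12000 N·s/m

Logarithmic decrement δ = (1/n)·ln(x₀/x_n) = (1/3)·ln(14.3/1.48) = (1/3)·ln(9.662) = 0.7561.
ζ = δ/√(4π² + δ²) = 0.7561/√(39.48 + 0.572) = 0.7561/6.329 = 0.1195.
c = ζ · 2√(km) = 0.1195 × 2√(606000 × 4140) = 0.1195 × 100200 = 11970 N·s/m.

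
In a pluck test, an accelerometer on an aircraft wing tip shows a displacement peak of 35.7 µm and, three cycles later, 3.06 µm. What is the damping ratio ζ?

0.129

Logarithmic decrement δ = (1/n)·ln(x₀/x_n) = (1/3)·ln(35.7/3.06) = (1/3)·ln(11.67) = 0.8189.
ζ = δ/√(4π² + δ²) = 0.8189/√(39.48 + 0.671) = 0.8189/6.336 = 0.1292.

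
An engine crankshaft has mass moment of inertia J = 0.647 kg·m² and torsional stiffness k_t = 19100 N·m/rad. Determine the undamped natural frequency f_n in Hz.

ω_n = √(k_t/J) = √(19100/0.647) = √29520 = 171.8 rad/s.
f_n = ω_n/(2π) = 171.8/6.283 = 27.35 Hz.

27.3 Hz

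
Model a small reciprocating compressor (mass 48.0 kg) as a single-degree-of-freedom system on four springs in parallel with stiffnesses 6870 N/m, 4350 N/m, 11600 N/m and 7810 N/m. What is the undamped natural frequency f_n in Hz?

4.02 Hz

Parallel springs add: k_eq = 6870 + 4350 + 11600 + 7810 = 30630 N/m.
ω_n = √(k_eq/m) = √(30630/48.0) = √638.1 = 25.26 rad/s.
f_n = ω_n/(2π) = 25.26/6.283 = 4.020 Hz.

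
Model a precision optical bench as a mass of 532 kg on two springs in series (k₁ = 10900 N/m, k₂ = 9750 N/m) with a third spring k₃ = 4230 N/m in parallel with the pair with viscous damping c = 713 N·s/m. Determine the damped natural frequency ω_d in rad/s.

4.14 rad/s

Series pair: k_s = k₁k₂/(k₁+k₂) = (10900)(9750)/(10900 + 9750) = 5146 N/m. In parallel with k₃: k_eq = 5146 + 4230 = 9376 N/m.
ω_n = √(k_eq/m) = √(9376/532) = 4.198 rad/s.
Critical damping c_c = 2√(k_eq·m) = 2√(9376 × 532) = 4467 N·s/m, so ζ = c/c_c = 713/4467 = 0.1596.
ω_d = ω_n√(1 − ζ²) = 4.198 × √(1 − 0.0255) = 4.144 rad/s.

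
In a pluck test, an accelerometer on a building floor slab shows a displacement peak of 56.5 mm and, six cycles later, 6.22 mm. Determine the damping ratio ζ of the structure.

0.0584

Logarithmic decrement δ = (1/n)·ln(x₀/x_n) = (1/6)·ln(56.5/6.22) = (1/6)·ln(9.084) = 0.3677.
ζ = δ/√(4π² + δ²) = 0.3677/√(39.48 + 0.135) = 0.3677/6.294 = 0.05843.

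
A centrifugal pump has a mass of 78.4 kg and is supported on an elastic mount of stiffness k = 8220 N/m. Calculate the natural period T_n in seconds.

ω_n = √(k/m) = √(8220/78.4) = √104.8 = 10.24 rad/s.
T_n = 2π/ω_n = 6.283/10.24 = 0.6136 s.

0.614 s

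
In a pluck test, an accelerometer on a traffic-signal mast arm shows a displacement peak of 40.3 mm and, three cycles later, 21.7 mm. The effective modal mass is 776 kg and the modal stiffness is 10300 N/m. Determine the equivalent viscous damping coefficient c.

Logarithmic decrement δ = (1/n)·ln(x₀/x_n) = (1/3)·ln(40.3/21.7) = (1/3)·ln(1.857) = 0.2063.
ζ = δ/√(4π² + δ²) = 0.2063/√(39.48 + 0.0426) = 0.2063/6.287 = 0.03282.
c = ζ · 2√(km) = 0.03282 × 2√(10300 × 776) = 0.03282 × 5654 = 185.6 N·s/m.

186 N·s/m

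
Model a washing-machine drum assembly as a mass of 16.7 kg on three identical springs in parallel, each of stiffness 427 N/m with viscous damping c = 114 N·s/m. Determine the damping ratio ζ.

Parallel springs add: k_eq = 3 × 427 = 1281 N/m.
ω_n = √(k_eq/m) = √(1281/16.7) = 8.758 rad/s.
Critical damping c_c = 2√(k_eq·m) = 2√(1281 × 16.7) = 292.5 N·s/m, so ζ = c/c_c = 114/292.5 = 0.3897.

0.390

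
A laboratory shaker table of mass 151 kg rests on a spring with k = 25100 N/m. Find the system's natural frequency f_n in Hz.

2.05 Hz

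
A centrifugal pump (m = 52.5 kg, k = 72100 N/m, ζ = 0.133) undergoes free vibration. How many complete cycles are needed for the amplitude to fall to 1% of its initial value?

6 cycles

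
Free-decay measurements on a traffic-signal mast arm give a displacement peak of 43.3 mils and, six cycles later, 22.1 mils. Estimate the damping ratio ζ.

0.0178

Logarithmic decrement δ = (1/n)·ln(x₀/x_n) = (1/6)·ln(43.3/22.1) = (1/6)·ln(1.959) = 0.1121.
ζ = δ/√(4π² + δ²) = 0.1121/√(39.48 + 0.0126) = 0.1121/6.284 = 0.01784.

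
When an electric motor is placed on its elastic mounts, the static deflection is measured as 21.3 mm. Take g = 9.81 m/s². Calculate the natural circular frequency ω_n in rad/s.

21.5 rad/s

ω_n = √(g/δ_st) = √(9.81/0.0213) = √460.6 = 21.46 rad/s.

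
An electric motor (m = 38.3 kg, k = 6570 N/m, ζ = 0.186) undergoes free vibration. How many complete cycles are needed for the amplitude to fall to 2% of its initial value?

Logarithmic decrement δ = 2πζ/√(1 − ζ²) = 2π × 0.1860/√(1 − 0.0346) = 1.189.
x_n/x₀ = e^(−nδ) ≤ 0.02; take ln: n ≥ ln(1/0.02)/δ = 3.912/1.189 = 3.289.
So 4 complete cycles are required.

4 cycles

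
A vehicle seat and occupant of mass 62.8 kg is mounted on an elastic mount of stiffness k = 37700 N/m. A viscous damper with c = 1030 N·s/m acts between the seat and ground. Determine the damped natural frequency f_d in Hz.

ω_n = √(k/m) = √(37700/62.8) = 24.50 rad/s.
Critical damping c_c = 2√(k·m) = 2√(37700 × 62.8) = 3077 N·s/m, so ζ = c/c_c = 1030/3077 = 0.3347.
ω_d = ω_n√(1 − ζ²) = 24.50 × √(1 − 0.112) = 23.09 rad/s.
f_d = ω_d/(2π) = 3.675 Hz.

3.67 Hz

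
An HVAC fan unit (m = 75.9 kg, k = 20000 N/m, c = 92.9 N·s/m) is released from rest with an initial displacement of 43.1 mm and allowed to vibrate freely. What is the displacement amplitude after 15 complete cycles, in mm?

ζ = c/(2√(km)) = 92.9/(2√(20000 × 75.9)) = 92.9/2464 = 0.03770.
Logarithmic decrement δ = 2πζ/√(1 − ζ²) = 2π × 0.03770/√(1 − 0.00142) = 0.2370.
After n cycles, x_n/x₀ = e^(−nδ), so x_15 = 43.1 × e^(−15 × 0.2370) = 43.1 × 0.02856 = 1.231 mm.

1.23 mm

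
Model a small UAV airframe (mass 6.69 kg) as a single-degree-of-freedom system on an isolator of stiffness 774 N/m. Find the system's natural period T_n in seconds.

ω_n = √(k/m) = √(774.0/6.69) = √115.7 = 10.76 rad/s.
T_n = 2π/ω_n = 6.283/10.76 = 0.5841 s.

0.584 s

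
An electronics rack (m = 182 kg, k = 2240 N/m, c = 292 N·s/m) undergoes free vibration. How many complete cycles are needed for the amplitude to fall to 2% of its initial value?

ζ = c/(2√(km)) = 292/(2√(2240 × 182)) = 292/1277 = 0.2287.
Logarithmic decrement δ = 2πζ/√(1 − ζ²) = 2π × 0.2287/√(1 − 0.0523) = 1.476.
x_n/x₀ = e^(−nδ) ≤ 0.02; take ln: n ≥ ln(1/0.02)/δ = 3.912/1.476 = 2.651.
So 3 complete cycles are required.

3 cycles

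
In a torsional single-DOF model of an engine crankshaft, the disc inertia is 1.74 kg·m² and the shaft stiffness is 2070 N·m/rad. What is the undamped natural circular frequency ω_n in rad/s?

ω_n = √(k_t/J) = √(2070/1.74) = √1190 = 34.49 rad/s.

34.5 rad/s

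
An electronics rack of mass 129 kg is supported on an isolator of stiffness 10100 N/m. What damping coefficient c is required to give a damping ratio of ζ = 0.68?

1550 N·s/m

c_c = 2√(k·m) = 2√(10100 × 129) = 2283 N·s/m.
c = ζ·c_c = 0.68 × 2283 = 1552 N·s/m.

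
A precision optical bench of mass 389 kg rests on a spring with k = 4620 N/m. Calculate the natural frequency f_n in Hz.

0.548 Hz

ω_n = √(k/m) = √(4620/389) = √11.88 = 3.446 rad/s.
f_n = ω_n/(2π) = 3.446/6.283 = 0.5485 Hz.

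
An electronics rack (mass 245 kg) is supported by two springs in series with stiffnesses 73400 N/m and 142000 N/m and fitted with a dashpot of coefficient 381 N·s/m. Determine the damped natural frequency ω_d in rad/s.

14.0 rad/s

Series springs: 1/k_eq = 1/73400 + 1/142000 = 2.067×10^-5, so k_eq = 48390 N/m.
ω_n = √(k_eq/m) = √(48390/245) = 14.05 rad/s.
Critical damping c_c = 2√(k_eq·m) = 2√(48390 × 245) = 6886 N·s/m, so ζ = c/c_c = 381/6886 = 0.05533.
ω_d = ω_n√(1 − ζ²) = 14.05 × √(1 − 0.00306) = 14.03 rad/s.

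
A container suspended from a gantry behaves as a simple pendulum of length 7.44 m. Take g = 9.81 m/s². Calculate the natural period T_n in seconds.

5.47 s

For a simple pendulum ω_n = √(g/L) = √(9.81/7.44) = √1.319 = 1.148 rad/s.
T_n = 2π/ω_n = 6.283/1.148 = 5.472 s.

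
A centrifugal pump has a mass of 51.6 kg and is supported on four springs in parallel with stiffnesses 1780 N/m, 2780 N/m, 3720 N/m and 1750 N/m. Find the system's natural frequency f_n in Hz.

2.22 Hz

Parallel springs add: k_eq = 1780 + 2780 + 3720 + 1750 = 10030 N/m.
ω_n = √(k_eq/m) = √(10030/51.6) = √194.4 = 13.94 rad/s.
f_n = ω_n/(2π) = 13.94/6.283 = 2.219 Hz.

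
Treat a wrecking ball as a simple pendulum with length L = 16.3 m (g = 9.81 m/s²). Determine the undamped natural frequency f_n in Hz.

For a simple pendulum ω_n = √(g/L) = √(9.81/16.3) = √0.6018 = 0.7758 rad/s.
f_n = ω_n/(2π) = 0.7758/6.283 = 0.1235 Hz.

0.123 Hz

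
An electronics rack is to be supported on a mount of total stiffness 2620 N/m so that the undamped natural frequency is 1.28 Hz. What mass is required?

ω_n = 2πf_n = 2π × 1.28 = 8.042 rad/s.
m = k/ω_n² = 2620/8.042² = 2620/64.68 = 40.51 kg.

40.5 kg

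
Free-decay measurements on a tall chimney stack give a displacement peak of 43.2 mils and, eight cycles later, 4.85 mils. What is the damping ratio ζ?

0.0435

Logarithmic decrement δ = (1/n)·ln(x₀/x_n) = (1/8)·ln(43.2/4.85) = (1/8)·ln(8.907) = 0.2734.
ζ = δ/√(4π² + δ²) = 0.2734/√(39.48 + 0.0747) = 0.2734/6.289 = 0.04347.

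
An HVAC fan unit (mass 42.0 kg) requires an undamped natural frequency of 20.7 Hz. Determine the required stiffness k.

710000 N/m

ω_n = 2πf_n = 2π × 20.7 = 130.1 rad/s.
k = m·ω_n² = 42.0 × 130.1² = 42.0 × 16920 = 710500 N/m.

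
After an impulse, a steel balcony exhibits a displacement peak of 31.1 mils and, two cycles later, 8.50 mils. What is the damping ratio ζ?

0.103

Logarithmic decrement δ = (1/n)·ln(x₀/x_n) = (1/2)·ln(31.1/8.50) = (1/2)·ln(3.659) = 0.6486.
ζ = δ/√(4π² + δ²) = 0.6486/√(39.48 + 0.421) = 0.6486/6.317 = 0.1027.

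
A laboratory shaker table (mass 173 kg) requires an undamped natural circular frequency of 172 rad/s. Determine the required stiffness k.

k = m·ω_n² = 173 × 172.0² = 173 × 29580 = 5118000 N/m.

5120000 N/m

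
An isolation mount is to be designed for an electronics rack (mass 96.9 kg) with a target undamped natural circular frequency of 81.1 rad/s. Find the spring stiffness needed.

637000 N/m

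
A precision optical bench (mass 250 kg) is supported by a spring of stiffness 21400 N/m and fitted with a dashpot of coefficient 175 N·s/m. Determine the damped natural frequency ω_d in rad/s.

9.25 rad/s

ω_n = √(k/m) = √(21400/250) = 9.252 rad/s.
Critical damping c_c = 2√(k·m) = 2√(21400 × 250) = 4626 N·s/m, so ζ = c/c_c = 175/4626 = 0.03783.
ω_d = ω_n√(1 − ζ²) = 9.252 × √(1 − 0.00143) = 9.245 rad/s.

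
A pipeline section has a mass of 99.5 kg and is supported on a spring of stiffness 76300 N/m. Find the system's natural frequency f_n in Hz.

ω_n = √(k/m) = √(76300/99.5) = √766.8 = 27.69 rad/s.
f_n = ω_n/(2π) = 27.69/6.283 = 4.407 Hz.

4.41 Hz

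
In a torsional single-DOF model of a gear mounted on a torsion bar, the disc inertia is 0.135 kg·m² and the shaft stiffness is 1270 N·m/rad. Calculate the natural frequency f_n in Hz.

ω_n = √(k_t/J) = √(1270/0.135) = √9407 = 96.99 rad/s.
f_n = ω_n/(2π) = 96.99/6.283 = 15.44 Hz.

15.4 Hz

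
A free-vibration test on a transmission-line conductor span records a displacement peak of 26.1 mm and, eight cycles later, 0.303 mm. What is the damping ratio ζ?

0.0883

Logarithmic decrement δ = (1/n)·ln(x₀/x_n) = (1/8)·ln(26.1/0.303) = (1/8)·ln(86.14) = 0.5570.
ζ = δ/√(4π² + δ²) = 0.5570/√(39.48 + 0.310) = 0.5570/6.308 = 0.08830.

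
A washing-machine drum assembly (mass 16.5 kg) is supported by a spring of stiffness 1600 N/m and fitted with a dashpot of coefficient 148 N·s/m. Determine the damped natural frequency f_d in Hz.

ω_n = √(k/m) = √(1600/16.5) = 9.847 rad/s.
Critical damping c_c = 2√(k·m) = 2√(1600 × 16.5) = 325.0 N·s/m, so ζ = c/c_c = 148/325.0 = 0.4554.
ω_d = ω_n√(1 − ζ²) = 9.847 × √(1 − 0.207) = 8.767 rad/s.
f_d = ω_d/(2π) = 1.395 Hz.

1.40 Hz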